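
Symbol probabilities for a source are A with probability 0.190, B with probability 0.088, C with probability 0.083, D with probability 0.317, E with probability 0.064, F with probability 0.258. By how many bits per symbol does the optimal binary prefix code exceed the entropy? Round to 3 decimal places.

Entropy H = −Σ p log₂ p ≈ 2.3453 bits.
Huffman merges: 8/125+83/1000→147/1000; 11/125+147/1000→47/200; 19/100+47/200→17/40; 129/500+317/1000→23/40; 17/40+23/40→1. L = 1191/500 ≈ 2.3820.
L − H = 2.3820 − 2.3453 = 0.037 bits.

0.037 bits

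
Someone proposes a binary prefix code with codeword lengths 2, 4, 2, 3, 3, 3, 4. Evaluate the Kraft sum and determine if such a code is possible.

1; yes

With common denominator 2^4 = 16: Σ 2^(−ℓᵢ) = 4/16 + 1/16 + 4/16 + 2/16 + 2/16 + 2/16 + 1/16 = 16/16 = 1.
Kraft's inequality requires Σ ≤ 1; here Σ = 1 ≤ 1, so such a prefix code exists.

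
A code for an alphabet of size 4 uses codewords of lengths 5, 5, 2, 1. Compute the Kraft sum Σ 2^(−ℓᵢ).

With common denominator 2^5 = 32: Σ 2^(−ℓᵢ) = 1/32 + 1/32 + 8/32 + 16/32 = 26/32 = 0.8125.

0.8125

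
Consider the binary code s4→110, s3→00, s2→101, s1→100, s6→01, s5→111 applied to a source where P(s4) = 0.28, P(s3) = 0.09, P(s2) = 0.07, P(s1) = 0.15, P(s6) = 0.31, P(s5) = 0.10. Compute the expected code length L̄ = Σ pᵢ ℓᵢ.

L̄ = Σ pᵢ·ℓᵢ = 0.28·3 + 0.09·2 + 0.07·3 + 0.15·3 + 0.31·2 + 0.10·3 = 2.6 bits/symbol.

2.6 bits/symbol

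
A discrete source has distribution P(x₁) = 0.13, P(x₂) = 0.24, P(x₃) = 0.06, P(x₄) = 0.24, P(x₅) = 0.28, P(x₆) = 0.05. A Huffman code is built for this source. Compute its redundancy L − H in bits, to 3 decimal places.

0.005 bits

Entropy H = −Σ p log₂ p ≈ 2.3448 bits.
Huffman merges: 1/20+3/50→11/100; 11/100+13/100→6/25; 6/25+6/25→12/25; 6/25+7/25→13/25; 12/25+13/25→1. L = 47/20 ≈ 2.3500.
L − H = 2.3500 − 2.3448 = 0.005 bits.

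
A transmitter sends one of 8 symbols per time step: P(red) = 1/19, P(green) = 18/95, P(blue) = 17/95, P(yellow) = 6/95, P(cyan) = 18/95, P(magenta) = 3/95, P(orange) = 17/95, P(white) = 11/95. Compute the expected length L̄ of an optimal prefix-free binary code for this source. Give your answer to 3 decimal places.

2.853 bits/symbol

Repeatedly combine the two least-probable nodes; the expected code length is the sum of the merged weights.
merge 3/95 + 1/19 → 8/95
merge 6/95 + 8/95 → 14/95
merge 11/95 + 14/95 → 5/19
merge 17/95 + 17/95 → 34/95
merge 18/95 + 18/95 → 36/95
merge 5/19 + 34/95 → 59/95
merge 36/95 + 59/95 → 1
L = 8/95 + 14/95 + 5/19 + 34/95 + 36/95 + 59/95 + 1 = 271/95 ≈ 2.853 bits/symbol.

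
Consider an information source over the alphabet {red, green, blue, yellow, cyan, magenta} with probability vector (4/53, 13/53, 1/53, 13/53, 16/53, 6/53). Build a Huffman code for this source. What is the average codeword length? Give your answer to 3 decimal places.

Repeatedly combine the two least-probable nodes; the expected code length is the sum of the merged weights.
merge 1/53 + 4/53 → 5/53
merge 5/53 + 6/53 → 11/53
merge 11/53 + 13/53 → 24/53
merge 13/53 + 16/53 → 29/53
merge 24/53 + 29/53 → 1
L = 5/53 + 11/53 + 24/53 + 29/53 + 1 = 122/53 ≈ 2.302 bits/symbol.

2.302 bits/symbol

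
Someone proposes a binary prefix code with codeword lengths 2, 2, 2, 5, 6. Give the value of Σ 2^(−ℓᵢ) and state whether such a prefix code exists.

0.796875; yes

With common denominator 2^6 = 64: Σ 2^(−ℓᵢ) = 16/64 + 16/64 + 16/64 + 2/64 + 1/64 = 51/64 = 0.796875.
Kraft's inequality requires Σ ≤ 1; here Σ = 0.796875 ≤ 1, so such a prefix code exists.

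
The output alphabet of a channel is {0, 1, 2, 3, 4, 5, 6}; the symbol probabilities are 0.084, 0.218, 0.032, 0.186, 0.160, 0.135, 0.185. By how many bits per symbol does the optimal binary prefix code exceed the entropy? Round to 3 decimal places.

Entropy H = −Σ p log₂ p ≈ 2.6529 bits.
Huffman merges: 4/125+21/250→29/250; 29/250+27/200→251/1000; 4/25+37/200→69/200; 93/500+109/500→101/250; 251/1000+69/200→149/250; 101/250+149/250→1. L = 339/125 ≈ 2.7120.
L − H = 2.7120 − 2.6529 = 0.059 bits.

0.059 bits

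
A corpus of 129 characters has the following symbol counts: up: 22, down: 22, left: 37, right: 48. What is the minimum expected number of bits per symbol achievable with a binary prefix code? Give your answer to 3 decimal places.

Probabilities are the counts divided by 129.
Repeatedly combine the two least-probable nodes; the expected code length is the sum of the merged weights.
merge 22/129 + 22/129 → 44/129
merge 37/129 + 44/129 → 27/43
merge 16/43 + 27/43 → 1
L = 44/129 + 27/43 + 1 = 254/129 ≈ 1.969 bits/symbol.

1.969 bits/symbol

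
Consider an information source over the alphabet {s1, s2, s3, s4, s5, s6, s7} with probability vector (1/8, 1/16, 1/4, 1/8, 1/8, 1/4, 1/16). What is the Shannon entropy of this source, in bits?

Each probability is a power of 1/2, so log₂(1/p) is an integer.
H = Σ p·log₂(1/p) = 1/8·3 + 1/16·4 + 1/4·2 + 1/8·3 + 1/8·3 + 1/4·2 + 1/16·4 = 2.625 bits.

2.625 bits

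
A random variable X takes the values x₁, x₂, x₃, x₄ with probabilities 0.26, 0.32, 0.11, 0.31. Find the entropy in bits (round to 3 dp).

H = −Σ pᵢ log₂ pᵢ.
−0.26·log₂(0.26) = 0.5053
−0.32·log₂(0.32) = 0.5260
−0.11·log₂(0.11) = 0.3503
−0.31·log₂(0.31) = 0.5238
Sum ≈ 1.9054 → 1.905 bits.

1.905 bits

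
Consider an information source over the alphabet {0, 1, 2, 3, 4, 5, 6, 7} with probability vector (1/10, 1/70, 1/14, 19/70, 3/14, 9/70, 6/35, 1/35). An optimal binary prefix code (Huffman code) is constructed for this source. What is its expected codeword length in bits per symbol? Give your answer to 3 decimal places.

Repeatedly combine the two least-probable nodes; the expected code length is the sum of the merged weights.
merge 1/70 + 1/35 → 3/70
merge 3/70 + 1/14 → 4/35
merge 1/10 + 4/35 → 3/14
merge 9/70 + 6/35 → 3/10
merge 3/14 + 3/14 → 3/7
merge 19/70 + 3/10 → 4/7
merge 3/7 + 4/7 → 1
L = 3/70 + 4/35 + 3/14 + 3/10 + 3/7 + 4/7 + 1 = 187/70 ≈ 2.671 bits/symbol.

2.671 bits/symbol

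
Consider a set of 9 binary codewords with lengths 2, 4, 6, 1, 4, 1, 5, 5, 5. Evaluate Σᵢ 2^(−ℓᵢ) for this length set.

With common denominator 2^6 = 64: Σ 2^(−ℓᵢ) = 16/64 + 4/64 + 1/64 + 32/64 + 4/64 + 32/64 + 2/64 + 2/64 + 2/64 = 95/64 = 1.484375.

1.484375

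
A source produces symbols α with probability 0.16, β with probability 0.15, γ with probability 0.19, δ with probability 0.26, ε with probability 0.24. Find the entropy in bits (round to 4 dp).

H = −Σ pᵢ log₂ pᵢ.
−0.16·log₂(0.16) = 0.4230
−0.15·log₂(0.15) = 0.4105
−0.19·log₂(0.19) = 0.4552
−0.26·log₂(0.26) = 0.5053
−0.24·log₂(0.24) = 0.4941
Sum ≈ 2.2882 → 2.2882 bits.

2.2882 bits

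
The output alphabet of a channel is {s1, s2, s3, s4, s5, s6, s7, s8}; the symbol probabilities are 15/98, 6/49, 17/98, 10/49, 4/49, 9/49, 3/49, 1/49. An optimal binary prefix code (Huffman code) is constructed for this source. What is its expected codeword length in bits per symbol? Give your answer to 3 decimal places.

2.857 bits/symbol

Repeatedly combine the two least-probable nodes; the expected code length is the sum of the merged weights.
merge 1/49 + 3/49 → 4/49
merge 4/49 + 4/49 → 8/49
merge 6/49 + 15/98 → 27/98
merge 8/49 + 17/98 → 33/98
merge 9/49 + 10/49 → 19/49
merge 27/98 + 33/98 → 30/49
merge 19/49 + 30/49 → 1
L = 4/49 + 8/49 + 27/98 + 33/98 + 19/49 + 30/49 + 1 = 20/7 ≈ 2.857 bits/symbol.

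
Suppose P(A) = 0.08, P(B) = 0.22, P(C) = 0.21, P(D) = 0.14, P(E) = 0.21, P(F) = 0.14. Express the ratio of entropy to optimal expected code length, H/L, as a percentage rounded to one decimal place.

97.7%

Entropy H = −Σ p log₂ p ≈ 2.5119 bits.
Huffman merges: 2/25+7/50→11/50; 7/50+21/100→7/20; 21/100+11/50→43/100; 11/50+7/20→57/100; 43/100+57/100→1. L = 257/100 ≈ 2.5700.
Efficiency = H/L = 2.5119/2.5700 = 97.7%.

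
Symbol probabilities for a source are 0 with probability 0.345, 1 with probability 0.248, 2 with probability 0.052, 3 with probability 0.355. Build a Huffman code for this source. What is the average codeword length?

1.945 bits/symbol

Repeatedly combine the two least-probable nodes; the expected code length is the sum of the merged weights.
merge 13/250 + 31/125 → 3/10
merge 3/10 + 69/200 → 129/200
merge 71/200 + 129/200 → 1
L = 3/10 + 129/200 + 1 = 389/200 = 1.945 bits/symbol.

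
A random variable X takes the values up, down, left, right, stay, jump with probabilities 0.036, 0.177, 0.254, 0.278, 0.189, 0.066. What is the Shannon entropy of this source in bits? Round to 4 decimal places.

2.3435 bits

H = −Σ pᵢ log₂ pᵢ.
−0.036·log₂(0.036) = 0.1727
−0.177·log₂(0.177) = 0.4422
−0.254·log₂(0.254) = 0.5022
−0.278·log₂(0.278) = 0.5134
−0.189·log₂(0.189) = 0.4543
−0.066·log₂(0.066) = 0.2588
Sum ≈ 2.3435 → 2.3435 bits.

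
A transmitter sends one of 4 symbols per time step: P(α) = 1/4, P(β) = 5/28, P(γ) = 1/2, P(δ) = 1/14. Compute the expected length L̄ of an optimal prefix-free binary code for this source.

Repeatedly combine the two least-probable nodes; the expected code length is the sum of the merged weights.
merge 1/14 + 5/28 → 1/4
merge 1/4 + 1/4 → 1/2
merge 1/2 + 1/2 → 1
L = 1/4 + 1/2 + 1 = 7/4 = 1.75 bits/symbol.

1.75 bits/symbol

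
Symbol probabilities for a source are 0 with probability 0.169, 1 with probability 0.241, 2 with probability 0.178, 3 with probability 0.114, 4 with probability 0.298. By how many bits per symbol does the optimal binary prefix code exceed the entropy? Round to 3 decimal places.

Entropy H = −Σ p log₂ p ≈ 2.2491 bits.
Huffman merges: 57/500+169/1000→283/1000; 89/500+241/1000→419/1000; 283/1000+149/500→581/1000; 419/1000+581/1000→1. L = 2283/1000 ≈ 2.2830.
L − H = 2.2830 − 2.2491 = 0.034 bits.

0.034 bits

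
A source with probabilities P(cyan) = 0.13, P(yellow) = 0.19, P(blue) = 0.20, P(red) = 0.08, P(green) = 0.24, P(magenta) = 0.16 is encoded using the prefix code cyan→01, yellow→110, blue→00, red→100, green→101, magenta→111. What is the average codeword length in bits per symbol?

L̄ = Σ pᵢ·ℓᵢ = 0.13·2 + 0.19·3 + 0.20·2 + 0.08·3 + 0.24·3 + 0.16·3 = 2.67 bits/symbol.

2.67 bits/symbol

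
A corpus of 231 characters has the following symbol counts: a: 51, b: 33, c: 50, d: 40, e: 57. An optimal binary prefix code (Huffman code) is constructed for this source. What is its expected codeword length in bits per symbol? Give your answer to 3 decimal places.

2.316 bits/symbol

Probabilities are the counts divided by 231.
Repeatedly combine the two least-probable nodes; the expected code length is the sum of the merged weights.
merge 1/7 + 40/231 → 73/231
merge 50/231 + 17/77 → 101/231
merge 19/77 + 73/231 → 130/231
merge 101/231 + 130/231 → 1
L = 73/231 + 101/231 + 130/231 + 1 = 535/231 ≈ 2.316 bits/symbol.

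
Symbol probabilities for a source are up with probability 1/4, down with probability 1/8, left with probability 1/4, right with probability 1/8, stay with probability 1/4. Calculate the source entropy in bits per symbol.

2.25 bits

Each probability is a power of 1/2, so log₂(1/p) is an integer.
H = Σ p·log₂(1/p) = 1/4·2 + 1/8·3 + 1/4·2 + 1/8·3 + 1/4·2 = 2.25 bits.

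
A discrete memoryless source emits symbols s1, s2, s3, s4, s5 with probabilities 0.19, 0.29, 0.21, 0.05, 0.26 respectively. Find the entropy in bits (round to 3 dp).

H = −Σ pᵢ log₂ pᵢ.
−0.19·log₂(0.19) = 0.4552
−0.29·log₂(0.29) = 0.5179
−0.21·log₂(0.21) = 0.4728
−0.05·log₂(0.05) = 0.2161
−0.26·log₂(0.26) = 0.5053
Sum ≈ 2.1673 → 2.167 bits.

2.167 bits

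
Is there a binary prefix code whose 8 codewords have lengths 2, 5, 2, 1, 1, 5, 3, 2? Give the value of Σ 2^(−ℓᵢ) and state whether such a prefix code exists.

With common denominator 2^5 = 32: Σ 2^(−ℓᵢ) = 8/32 + 1/32 + 8/32 + 16/32 + 16/32 + 1/32 + 4/32 + 8/32 = 62/32 = 1.9375.
Kraft's inequality requires Σ ≤ 1; here Σ = 1.9375 > 1, so no such prefix code exists.

1.9375; no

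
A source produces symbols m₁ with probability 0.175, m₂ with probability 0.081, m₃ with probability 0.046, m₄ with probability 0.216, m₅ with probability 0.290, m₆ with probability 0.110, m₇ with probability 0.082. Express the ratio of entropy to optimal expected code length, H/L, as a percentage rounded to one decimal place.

98.4%

Entropy H = −Σ p log₂ p ≈ 2.5797 bits.
Huffman merges: 23/500+81/1000→127/1000; 41/500+11/100→24/125; 127/1000+7/40→151/500; 24/125+27/125→51/125; 29/100+151/500→74/125; 51/125+74/125→1. L = 2621/1000 ≈ 2.6210.
Efficiency = H/L = 2.5797/2.6210 = 98.4%.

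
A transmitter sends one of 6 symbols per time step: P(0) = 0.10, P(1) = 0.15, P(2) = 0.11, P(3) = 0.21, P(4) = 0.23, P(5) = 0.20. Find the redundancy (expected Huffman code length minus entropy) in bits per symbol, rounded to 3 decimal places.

Entropy H = −Σ p log₂ p ≈ 2.5179 bits.
Huffman merges: 1/10+11/100→21/100; 3/20+1/5→7/20; 21/100+21/100→21/50; 23/100+7/20→29/50; 21/50+29/50→1. L = 64/25 ≈ 2.5600.
L − H = 2.5600 − 2.5179 = 0.042 bits.

0.042 bits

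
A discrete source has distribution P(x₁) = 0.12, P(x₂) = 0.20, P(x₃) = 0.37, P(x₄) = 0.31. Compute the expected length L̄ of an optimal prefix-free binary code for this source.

1.95 bits/symbol

Repeatedly combine the two least-probable nodes; the expected code length is the sum of the merged weights.
merge 3/25 + 1/5 → 8/25
merge 31/100 + 8/25 → 63/100
merge 37/100 + 63/100 → 1
L = 8/25 + 63/100 + 1 = 39/20 = 1.95 bits/symbol.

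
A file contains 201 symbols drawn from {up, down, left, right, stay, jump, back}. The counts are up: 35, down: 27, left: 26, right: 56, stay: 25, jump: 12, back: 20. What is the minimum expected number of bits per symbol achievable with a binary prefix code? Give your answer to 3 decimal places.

Probabilities are the counts divided by 201.
Repeatedly combine the two least-probable nodes; the expected code length is the sum of the merged weights.
merge 4/67 + 20/201 → 32/201
merge 25/201 + 26/201 → 17/67
merge 9/67 + 32/201 → 59/201
merge 35/201 + 17/67 → 86/201
merge 56/201 + 59/201 → 115/201
merge 86/201 + 115/201 → 1
L = 32/201 + 17/67 + 59/201 + 86/201 + 115/201 + 1 = 544/201 ≈ 2.706 bits/symbol.

2.706 bits/symbol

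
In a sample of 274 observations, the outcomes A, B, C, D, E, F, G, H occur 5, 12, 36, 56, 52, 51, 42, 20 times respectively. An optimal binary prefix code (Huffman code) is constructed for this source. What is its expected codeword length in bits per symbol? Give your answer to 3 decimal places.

Probabilities are the counts divided by 274.
Repeatedly combine the two least-probable nodes; the expected code length is the sum of the merged weights.
merge 5/274 + 6/137 → 17/274
merge 17/274 + 10/137 → 37/274
merge 18/137 + 37/274 → 73/274
merge 21/137 + 51/274 → 93/274
merge 26/137 + 28/137 → 54/137
merge 73/274 + 93/274 → 83/137
merge 54/137 + 83/137 → 1
L = 17/274 + 37/274 + 73/274 + 93/274 + 54/137 + 83/137 + 1 = 384/137 ≈ 2.803 bits/symbol.

2.803 bits/symbol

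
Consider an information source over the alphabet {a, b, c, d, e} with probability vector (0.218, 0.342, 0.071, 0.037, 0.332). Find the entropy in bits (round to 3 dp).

H = −Σ pᵢ log₂ pᵢ.
−0.218·log₂(0.218) = 0.4791
−0.342·log₂(0.342) = 0.5294
−0.071·log₂(0.071) = 0.2709
−0.037·log₂(0.037) = 0.1760
−0.332·log₂(0.332) = 0.5281
Sum ≈ 1.9835 → 1.984 bits.

1.984 bits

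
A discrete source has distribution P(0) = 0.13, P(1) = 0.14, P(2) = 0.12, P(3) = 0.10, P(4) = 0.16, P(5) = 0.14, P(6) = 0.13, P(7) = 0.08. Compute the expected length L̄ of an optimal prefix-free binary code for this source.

Repeatedly combine the two least-probable nodes; the expected code length is the sum of the merged weights.
merge 2/25 + 1/10 → 9/50
merge 3/25 + 13/100 → 1/4
merge 13/100 + 7/50 → 27/100
merge 7/50 + 4/25 → 3/10
merge 9/50 + 1/4 → 43/100
merge 27/100 + 3/10 → 57/100
merge 43/100 + 57/100 → 1
L = 9/50 + 1/4 + 27/100 + 3/10 + 43/100 + 57/100 + 1 = 3 bits/symbol.

3 bits/symbol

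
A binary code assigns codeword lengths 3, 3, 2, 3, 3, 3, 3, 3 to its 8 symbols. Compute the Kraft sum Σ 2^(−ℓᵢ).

With common denominator 2^3 = 8: Σ 2^(−ℓᵢ) = 1/8 + 1/8 + 2/8 + 1/8 + 1/8 + 1/8 + 1/8 + 1/8 = 9/8 = 1.125.

1.125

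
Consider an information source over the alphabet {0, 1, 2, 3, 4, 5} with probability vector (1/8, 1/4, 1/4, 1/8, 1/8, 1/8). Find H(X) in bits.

2.5 bits

Each probability is a power of 1/2, so log₂(1/p) is an integer.
H = Σ p·log₂(1/p) = 1/8·3 + 1/4·2 + 1/4·2 + 1/8·3 + 1/8·3 + 1/8·3 = 2.5 bits.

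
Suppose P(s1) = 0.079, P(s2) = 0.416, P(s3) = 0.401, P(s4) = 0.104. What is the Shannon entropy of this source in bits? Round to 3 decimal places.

1.684 bits

H = −Σ pᵢ log₂ pᵢ.
−0.079·log₂(0.079) = 0.2893
−0.416·log₂(0.416) = 0.5264
−0.401·log₂(0.401) = 0.5286
−0.104·log₂(0.104) = 0.3396
Sum ≈ 1.6839 → 1.684 bits.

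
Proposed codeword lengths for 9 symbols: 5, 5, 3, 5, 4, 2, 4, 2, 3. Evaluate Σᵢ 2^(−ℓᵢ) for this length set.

With common denominator 2^5 = 32: Σ 2^(−ℓᵢ) = 1/32 + 1/32 + 4/32 + 1/32 + 2/32 + 8/32 + 2/32 + 8/32 + 4/32 = 31/32 = 0.96875.

0.96875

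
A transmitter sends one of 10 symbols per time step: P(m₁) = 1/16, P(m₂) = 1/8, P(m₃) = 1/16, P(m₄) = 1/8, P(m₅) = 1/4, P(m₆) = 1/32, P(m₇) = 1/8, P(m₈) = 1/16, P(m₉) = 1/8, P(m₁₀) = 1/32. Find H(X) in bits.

Each probability is a power of 1/2, so log₂(1/p) is an integer.
H = Σ p·log₂(1/p) = 1/16·4 + 1/8·3 + 1/16·4 + 1/8·3 + 1/4·2 + 1/32·5 + 1/8·3 + 1/16·4 + 1/8·3 + 1/32·5 = 3.0625 bits.

3.0625 bits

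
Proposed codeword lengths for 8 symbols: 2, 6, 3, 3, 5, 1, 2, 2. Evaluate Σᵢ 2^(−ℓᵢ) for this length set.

1.546875

With common denominator 2^6 = 64: Σ 2^(−ℓᵢ) = 16/64 + 1/64 + 8/64 + 8/64 + 2/64 + 32/64 + 16/64 + 16/64 = 99/64 = 1.546875.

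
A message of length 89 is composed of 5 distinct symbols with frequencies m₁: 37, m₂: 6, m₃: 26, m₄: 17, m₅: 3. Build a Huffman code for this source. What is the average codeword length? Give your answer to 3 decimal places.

Probabilities are the counts divided by 89.
Repeatedly combine the two least-probable nodes; the expected code length is the sum of the merged weights.
merge 3/89 + 6/89 → 9/89
merge 9/89 + 17/89 → 26/89
merge 26/89 + 26/89 → 52/89
merge 37/89 + 52/89 → 1
L = 9/89 + 26/89 + 52/89 + 1 = 176/89 ≈ 1.978 bits/symbol.

1.978 bits/symbol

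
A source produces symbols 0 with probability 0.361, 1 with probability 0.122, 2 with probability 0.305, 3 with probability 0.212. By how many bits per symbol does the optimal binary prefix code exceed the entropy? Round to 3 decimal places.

Entropy H = −Σ p log₂ p ≈ 1.8978 bits.
Huffman merges: 61/500+53/250→167/500; 61/200+167/500→639/1000; 361/1000+639/1000→1. L = 1973/1000 ≈ 1.9730.
L − H = 1.9730 − 1.8978 = 0.075 bits.

0.075 bits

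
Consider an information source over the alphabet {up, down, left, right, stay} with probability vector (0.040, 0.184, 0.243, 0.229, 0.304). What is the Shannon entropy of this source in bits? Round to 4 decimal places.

2.1403 bits

H = −Σ pᵢ log₂ pᵢ.
−0.040·log₂(0.040) = 0.1858
−0.184·log₂(0.184) = 0.4494
−0.243·log₂(0.243) = 0.4960
−0.229·log₂(0.229) = 0.4870
−0.304·log₂(0.304) = 0.5222
Sum ≈ 2.1403 → 2.1403 bits.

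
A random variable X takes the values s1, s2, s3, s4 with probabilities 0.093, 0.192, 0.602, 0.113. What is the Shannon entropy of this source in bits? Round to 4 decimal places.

H = −Σ pᵢ log₂ pᵢ.
−0.093·log₂(0.093) = 0.3187
−0.192·log₂(0.192) = 0.4571
−0.602·log₂(0.602) = 0.4408
−0.113·log₂(0.113) = 0.3555
Sum ≈ 1.5720 → 1.5720 bits.

1.5720 bits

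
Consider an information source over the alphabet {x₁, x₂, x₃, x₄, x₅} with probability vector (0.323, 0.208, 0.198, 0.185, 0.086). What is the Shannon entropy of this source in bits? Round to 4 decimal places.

2.2152 bits

H = −Σ pᵢ log₂ pᵢ.
−0.323·log₂(0.323) = 0.5266
−0.208·log₂(0.208) = 0.4712
−0.198·log₂(0.198) = 0.4626
−0.185·log₂(0.185) = 0.4504
−0.086·log₂(0.086) = 0.3044
Sum ≈ 2.2152 → 2.2152 bits.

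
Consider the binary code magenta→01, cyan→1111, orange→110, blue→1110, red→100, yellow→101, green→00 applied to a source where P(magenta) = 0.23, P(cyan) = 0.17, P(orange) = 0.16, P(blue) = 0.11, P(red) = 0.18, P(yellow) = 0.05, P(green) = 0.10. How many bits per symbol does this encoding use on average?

L̄ = Σ pᵢ·ℓᵢ = 0.23·2 + 0.17·4 + 0.16·3 + 0.11·4 + 0.18·3 + 0.05·3 + 0.10·2 = 2.95 bits/symbol.

2.95 bits/symbol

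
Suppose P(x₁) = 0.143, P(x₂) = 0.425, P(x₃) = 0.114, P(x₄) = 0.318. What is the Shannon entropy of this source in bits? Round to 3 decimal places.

1.809 bits

H = −Σ pᵢ log₂ pᵢ.
−0.143·log₂(0.143) = 0.4012
−0.425·log₂(0.425) = 0.5246
−0.114·log₂(0.114) = 0.3571
−0.318·log₂(0.318) = 0.5256
Sum ≈ 1.8087 → 1.809 bits.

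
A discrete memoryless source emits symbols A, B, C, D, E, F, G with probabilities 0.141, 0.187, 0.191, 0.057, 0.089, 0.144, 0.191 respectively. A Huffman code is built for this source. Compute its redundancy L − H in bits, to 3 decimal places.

Entropy H = −Σ p log₂ p ≈ 2.7120 bits.
Huffman merges: 57/1000+89/1000→73/500; 141/1000+18/125→57/200; 73/500+187/1000→333/1000; 191/1000+191/1000→191/500; 57/200+333/1000→309/500; 191/500+309/500→1. L = 691/250 ≈ 2.7640.
L − H = 2.7640 − 2.7120 = 0.052 bits.

0.052 bits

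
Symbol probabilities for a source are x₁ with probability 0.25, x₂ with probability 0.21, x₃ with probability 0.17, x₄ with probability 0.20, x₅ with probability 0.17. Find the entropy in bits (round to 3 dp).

2.306 bits

H = −Σ pᵢ log₂ pᵢ.
−0.25·log₂(0.25) = 0.5000
−0.21·log₂(0.21) = 0.4728
−0.17·log₂(0.17) = 0.4346
−0.20·log₂(0.20) = 0.4644
−0.17·log₂(0.17) = 0.4346
Sum ≈ 2.3064 → 2.306 bits.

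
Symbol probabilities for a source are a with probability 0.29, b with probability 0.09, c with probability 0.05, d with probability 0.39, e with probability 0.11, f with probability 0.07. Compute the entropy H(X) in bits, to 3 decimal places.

H = −Σ pᵢ log₂ pᵢ.
−0.29·log₂(0.29) = 0.5179
−0.09·log₂(0.09) = 0.3127
−0.05·log₂(0.05) = 0.2161
−0.39·log₂(0.39) = 0.5298
−0.11·log₂(0.11) = 0.3503
−0.07·log₂(0.07) = 0.2686
Sum ≈ 2.1953 → 2.195 bits.

2.195 bits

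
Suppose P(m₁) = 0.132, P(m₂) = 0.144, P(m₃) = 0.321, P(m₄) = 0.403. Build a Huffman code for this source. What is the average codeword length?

1.873 bits/symbol

Repeatedly combine the two least-probable nodes; the expected code length is the sum of the merged weights.
merge 33/250 + 18/125 → 69/250
merge 69/250 + 321/1000 → 597/1000
merge 403/1000 + 597/1000 → 1
L = 69/250 + 597/1000 + 1 = 1873/1000 = 1.873 bits/symbol.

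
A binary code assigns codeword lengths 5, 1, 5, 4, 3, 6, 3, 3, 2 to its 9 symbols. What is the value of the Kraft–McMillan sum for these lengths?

With common denominator 2^6 = 64: Σ 2^(−ℓᵢ) = 2/64 + 32/64 + 2/64 + 4/64 + 8/64 + 1/64 + 8/64 + 8/64 + 16/64 = 81/64 = 1.265625.

1.265625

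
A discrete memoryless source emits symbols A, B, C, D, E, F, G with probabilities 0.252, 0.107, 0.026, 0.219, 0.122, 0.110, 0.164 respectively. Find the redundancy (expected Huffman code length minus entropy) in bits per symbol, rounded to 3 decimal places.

0.051 bits

Entropy H = −Σ p log₂ p ≈ 2.6111 bits.
Huffman merges: 13/500+107/1000→133/1000; 11/100+61/500→29/125; 133/1000+41/250→297/1000; 219/1000+29/125→451/1000; 63/250+297/1000→549/1000; 451/1000+549/1000→1. L = 1331/500 ≈ 2.6620.
L − H = 2.6620 − 2.6111 = 0.051 bits.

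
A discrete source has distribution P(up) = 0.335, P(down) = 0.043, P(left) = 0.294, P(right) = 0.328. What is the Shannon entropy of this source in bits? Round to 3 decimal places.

1.770 bits

H = −Σ pᵢ log₂ pᵢ.
−0.335·log₂(0.335) = 0.5286
−0.043·log₂(0.043) = 0.1952
−0.294·log₂(0.294) = 0.5192
−0.328·log₂(0.328) = 0.5275
Sum ≈ 1.7705 → 1.770 bits.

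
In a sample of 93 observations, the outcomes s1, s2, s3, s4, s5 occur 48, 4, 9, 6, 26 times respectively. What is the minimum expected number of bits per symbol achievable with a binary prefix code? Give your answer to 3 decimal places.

1.796 bits/symbol

Probabilities are the counts divided by 93.
Repeatedly combine the two least-probable nodes; the expected code length is the sum of the merged weights.
merge 4/93 + 2/31 → 10/93
merge 3/31 + 10/93 → 19/93
merge 19/93 + 26/93 → 15/31
merge 15/31 + 16/31 → 1
L = 10/93 + 19/93 + 15/31 + 1 = 167/93 ≈ 1.796 bits/symbol.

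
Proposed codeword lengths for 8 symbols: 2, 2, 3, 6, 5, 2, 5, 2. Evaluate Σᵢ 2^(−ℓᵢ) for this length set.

With common denominator 2^6 = 64: Σ 2^(−ℓᵢ) = 16/64 + 16/64 + 8/64 + 1/64 + 2/64 + 16/64 + 2/64 + 16/64 = 77/64 = 1.203125.

1.203125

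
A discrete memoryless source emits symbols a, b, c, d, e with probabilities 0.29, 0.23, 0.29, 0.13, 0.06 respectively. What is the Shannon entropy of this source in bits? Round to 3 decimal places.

H = −Σ pᵢ log₂ pᵢ.
−0.29·log₂(0.29) = 0.5179
−0.23·log₂(0.23) = 0.4877
−0.29·log₂(0.29) = 0.5179
−0.13·log₂(0.13) = 0.3826
−0.06·log₂(0.06) = 0.2435
Sum ≈ 2.1497 → 2.150 bits.

2.150 bits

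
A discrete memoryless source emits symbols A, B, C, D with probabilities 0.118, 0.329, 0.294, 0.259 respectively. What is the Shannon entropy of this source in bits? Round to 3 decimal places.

1.915 bits

H = −Σ pᵢ log₂ pᵢ.
−0.118·log₂(0.118) = 0.3638
−0.329·log₂(0.329) = 0.5277
−0.294·log₂(0.294) = 0.5192
−0.259·log₂(0.259) = 0.5048
Sum ≈ 1.9155 → 1.915 bits.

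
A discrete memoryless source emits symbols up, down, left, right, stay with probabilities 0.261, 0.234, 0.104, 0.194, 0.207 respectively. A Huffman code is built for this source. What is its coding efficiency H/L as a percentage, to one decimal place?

98.6%

Entropy H = −Σ p log₂ p ≈ 2.2651 bits.
Huffman merges: 13/125+97/500→149/500; 207/1000+117/500→441/1000; 261/1000+149/500→559/1000; 441/1000+559/1000→1. L = 1149/500 ≈ 2.2980.
Efficiency = H/L = 2.2651/2.2980 = 98.6%.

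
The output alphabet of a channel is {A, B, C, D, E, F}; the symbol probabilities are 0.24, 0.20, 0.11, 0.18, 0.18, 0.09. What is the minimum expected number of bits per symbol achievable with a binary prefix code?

Repeatedly combine the two least-probable nodes; the expected code length is the sum of the merged weights.
merge 9/100 + 11/100 → 1/5
merge 9/50 + 9/50 → 9/25
merge 1/5 + 1/5 → 2/5
merge 6/25 + 9/25 → 3/5
merge 2/5 + 3/5 → 1
L = 1/5 + 9/25 + 2/5 + 3/5 + 1 = 64/25 = 2.56 bits/symbol.

2.56 bits/symbol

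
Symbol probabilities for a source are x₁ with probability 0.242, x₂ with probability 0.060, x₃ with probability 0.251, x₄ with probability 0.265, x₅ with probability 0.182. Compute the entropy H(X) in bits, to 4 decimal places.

2.1945 bits

H = −Σ pᵢ log₂ pᵢ.
−0.242·log₂(0.242) = 0.4954
−0.060·log₂(0.060) = 0.2435
−0.251·log₂(0.251) = 0.5006
−0.265·log₂(0.265) = 0.5077
−0.182·log₂(0.182) = 0.4474
Sum ≈ 2.1945 → 2.1945 bits.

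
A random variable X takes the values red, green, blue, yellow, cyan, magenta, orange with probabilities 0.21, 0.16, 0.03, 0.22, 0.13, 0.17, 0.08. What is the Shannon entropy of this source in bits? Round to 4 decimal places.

H = −Σ pᵢ log₂ pᵢ.
−0.21·log₂(0.21) = 0.4728
−0.16·log₂(0.16) = 0.4230
−0.03·log₂(0.03) = 0.1518
−0.22·log₂(0.22) = 0.4806
−0.13·log₂(0.13) = 0.3826
−0.17·log₂(0.17) = 0.4346
−0.08·log₂(0.08) = 0.2915
Sum ≈ 2.6369 → 2.6369 bits.

2.6369 bits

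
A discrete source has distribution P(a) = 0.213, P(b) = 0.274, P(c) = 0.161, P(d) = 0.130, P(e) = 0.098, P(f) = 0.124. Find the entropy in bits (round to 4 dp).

2.4957 bits

H = −Σ pᵢ log₂ pᵢ.
−0.213·log₂(0.213) = 0.4752
−0.274·log₂(0.274) = 0.5118
−0.161·log₂(0.161) = 0.4242
−0.130·log₂(0.130) = 0.3826
−0.098·log₂(0.098) = 0.3284
−0.124·log₂(0.124) = 0.3734
Sum ≈ 2.4957 → 2.4957 bits.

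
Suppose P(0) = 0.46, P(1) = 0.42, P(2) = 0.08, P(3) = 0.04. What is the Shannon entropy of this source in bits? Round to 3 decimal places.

H = −Σ pᵢ log₂ pᵢ.
−0.46·log₂(0.46) = 0.5153
−0.42·log₂(0.42) = 0.5256
−0.08·log₂(0.08) = 0.2915
−0.04·log₂(0.04) = 0.1858
Sum ≈ 1.5182 → 1.518 bits.

1.518 bits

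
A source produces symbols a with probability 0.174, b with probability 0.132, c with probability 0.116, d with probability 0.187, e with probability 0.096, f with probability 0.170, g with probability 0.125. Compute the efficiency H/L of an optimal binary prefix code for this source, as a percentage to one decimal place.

Entropy H = −Σ p log₂ p ≈ 2.7716 bits.
Huffman merges: 12/125+29/250→53/250; 1/8+33/250→257/1000; 17/100+87/500→43/125; 187/1000+53/250→399/1000; 257/1000+43/125→601/1000; 399/1000+601/1000→1. L = 2813/1000 ≈ 2.8130.
Efficiency = H/L = 2.7716/2.8130 = 98.5%.

98.5%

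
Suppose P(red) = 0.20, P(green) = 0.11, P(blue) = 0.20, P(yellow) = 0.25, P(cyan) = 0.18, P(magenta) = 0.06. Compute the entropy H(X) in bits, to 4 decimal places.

H = −Σ pᵢ log₂ pᵢ.
−0.20·log₂(0.20) = 0.4644
−0.11·log₂(0.11) = 0.3503
−0.20·log₂(0.20) = 0.4644
−0.25·log₂(0.25) = 0.5000
−0.18·log₂(0.18) = 0.4453
−0.06·log₂(0.06) = 0.2435
Sum ≈ 2.4679 → 2.4679 bits.

2.4679 bits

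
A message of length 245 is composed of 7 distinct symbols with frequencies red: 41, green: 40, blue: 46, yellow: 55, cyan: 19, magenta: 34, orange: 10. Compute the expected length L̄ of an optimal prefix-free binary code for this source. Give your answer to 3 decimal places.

Probabilities are the counts divided by 245.
Repeatedly combine the two least-probable nodes; the expected code length is the sum of the merged weights.
merge 2/49 + 19/245 → 29/245
merge 29/245 + 34/245 → 9/35
merge 8/49 + 41/245 → 81/245
merge 46/245 + 11/49 → 101/245
merge 9/35 + 81/245 → 144/245
merge 101/245 + 144/245 → 1
L = 29/245 + 9/35 + 81/245 + 101/245 + 144/245 + 1 = 663/245 ≈ 2.706 bits/symbol.

2.706 bits/symbol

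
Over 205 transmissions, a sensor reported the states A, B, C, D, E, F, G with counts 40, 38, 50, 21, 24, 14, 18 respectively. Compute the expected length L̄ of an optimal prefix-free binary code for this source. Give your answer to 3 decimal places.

2.717 bits/symbol

Probabilities are the counts divided by 205.
Repeatedly combine the two least-probable nodes; the expected code length is the sum of the merged weights.
merge 14/205 + 18/205 → 32/205
merge 21/205 + 24/205 → 9/41
merge 32/205 + 38/205 → 14/41
merge 8/41 + 9/41 → 17/41
merge 10/41 + 14/41 → 24/41
merge 17/41 + 24/41 → 1
L = 32/205 + 9/41 + 14/41 + 17/41 + 24/41 + 1 = 557/205 ≈ 2.717 bits/symbol.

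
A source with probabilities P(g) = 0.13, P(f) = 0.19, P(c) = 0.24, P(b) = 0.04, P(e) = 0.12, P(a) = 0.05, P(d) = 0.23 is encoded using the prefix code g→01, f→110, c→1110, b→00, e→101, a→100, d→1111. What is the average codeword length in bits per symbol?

3.3 bits/symbol

L̄ = Σ pᵢ·ℓᵢ = 0.13·2 + 0.19·3 + 0.24·4 + 0.04·2 + 0.12·3 + 0.05·3 + 0.23·4 = 3.3 bits/symbol.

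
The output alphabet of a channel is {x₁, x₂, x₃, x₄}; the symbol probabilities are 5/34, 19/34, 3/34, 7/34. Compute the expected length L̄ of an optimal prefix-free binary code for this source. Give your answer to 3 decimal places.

1.676 bits/symbol

Repeatedly combine the two least-probable nodes; the expected code length is the sum of the merged weights.
merge 3/34 + 5/34 → 4/17
merge 7/34 + 4/17 → 15/34
merge 15/34 + 19/34 → 1
L = 4/17 + 15/34 + 1 = 57/34 ≈ 1.676 bits/symbol.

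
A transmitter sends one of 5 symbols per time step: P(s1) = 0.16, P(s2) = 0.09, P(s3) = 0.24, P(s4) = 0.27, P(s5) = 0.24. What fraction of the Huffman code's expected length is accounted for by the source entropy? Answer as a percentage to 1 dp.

99.3%

Entropy H = −Σ p log₂ p ≈ 2.2340 bits.
Huffman merges: 9/100+4/25→1/4; 6/25+6/25→12/25; 1/4+27/100→13/25; 12/25+13/25→1. L = 9/4 ≈ 2.2500.
Efficiency = H/L = 2.2340/2.2500 = 99.3%.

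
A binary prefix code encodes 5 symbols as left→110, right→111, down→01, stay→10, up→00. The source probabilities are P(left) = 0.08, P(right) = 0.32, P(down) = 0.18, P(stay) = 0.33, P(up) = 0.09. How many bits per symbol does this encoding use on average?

L̄ = Σ pᵢ·ℓᵢ = 0.08·3 + 0.32·3 + 0.18·2 + 0.33·2 + 0.09·2 = 2.4 bits/symbol.

2.4 bits/symbol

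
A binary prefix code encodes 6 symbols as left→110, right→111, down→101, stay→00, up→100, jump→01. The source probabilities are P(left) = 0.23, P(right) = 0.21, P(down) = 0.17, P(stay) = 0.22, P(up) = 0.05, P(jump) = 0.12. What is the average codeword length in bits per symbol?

L̄ = Σ pᵢ·ℓᵢ = 0.23·3 + 0.21·3 + 0.17·3 + 0.22·2 + 0.05·3 + 0.12·2 = 2.66 bits/symbol.

2.66 bits/symbol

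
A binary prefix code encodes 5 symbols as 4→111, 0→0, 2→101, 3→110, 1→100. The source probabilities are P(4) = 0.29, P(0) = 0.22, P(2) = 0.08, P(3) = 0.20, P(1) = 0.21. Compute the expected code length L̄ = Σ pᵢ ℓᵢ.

2.56 bits/symbol

L̄ = Σ pᵢ·ℓᵢ = 0.29·3 + 0.22·1 + 0.08·3 + 0.20·3 + 0.21·3 = 2.56 bits/symbol.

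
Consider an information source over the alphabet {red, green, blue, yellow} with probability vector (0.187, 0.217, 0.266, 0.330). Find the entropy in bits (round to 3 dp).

1.967 bits

H = −Σ pᵢ log₂ pᵢ.
−0.187·log₂(0.187) = 0.4523
−0.217·log₂(0.217) = 0.4783
−0.266·log₂(0.266) = 0.5082
−0.330·log₂(0.330) = 0.5278
Sum ≈ 1.9667 → 1.967 bits.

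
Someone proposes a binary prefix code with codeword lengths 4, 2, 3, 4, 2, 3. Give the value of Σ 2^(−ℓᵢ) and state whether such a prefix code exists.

0.875; yes

With common denominator 2^4 = 16: Σ 2^(−ℓᵢ) = 1/16 + 4/16 + 2/16 + 1/16 + 4/16 + 2/16 = 14/16 = 0.875.
Kraft's inequality requires Σ ≤ 1; here Σ = 0.875 ≤ 1, so such a prefix code exists.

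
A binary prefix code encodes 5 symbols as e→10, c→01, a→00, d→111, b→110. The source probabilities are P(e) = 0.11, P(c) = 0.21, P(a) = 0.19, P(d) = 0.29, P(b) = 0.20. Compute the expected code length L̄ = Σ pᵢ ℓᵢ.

L̄ = Σ pᵢ·ℓᵢ = 0.11·2 + 0.21·2 + 0.19·2 + 0.29·3 + 0.20·3 = 2.49 bits/symbol.

2.49 bits/symbol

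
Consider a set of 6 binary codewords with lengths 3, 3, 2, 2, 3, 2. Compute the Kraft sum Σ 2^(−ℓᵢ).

1.125

With common denominator 2^3 = 8: Σ 2^(−ℓᵢ) = 1/8 + 1/8 + 2/8 + 2/8 + 1/8 + 2/8 = 9/8 = 1.125.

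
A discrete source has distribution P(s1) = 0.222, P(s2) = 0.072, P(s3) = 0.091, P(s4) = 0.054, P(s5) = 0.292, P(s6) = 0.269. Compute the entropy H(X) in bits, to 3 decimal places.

2.326 bits

H = −Σ pᵢ log₂ pᵢ.
−0.222·log₂(0.222) = 0.4820
−0.072·log₂(0.072) = 0.2733
−0.091·log₂(0.091) = 0.3147
−0.054·log₂(0.054) = 0.2274
−0.292·log₂(0.292) = 0.5186
−0.269·log₂(0.269) = 0.5096
Sum ≈ 2.3256 → 2.326 bits.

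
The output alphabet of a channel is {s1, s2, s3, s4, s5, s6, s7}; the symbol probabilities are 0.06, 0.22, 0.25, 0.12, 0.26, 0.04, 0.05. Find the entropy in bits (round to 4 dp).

H = −Σ pᵢ log₂ pᵢ.
−0.06·log₂(0.06) = 0.2435
−0.22·log₂(0.22) = 0.4806
−0.25·log₂(0.25) = 0.5000
−0.12·log₂(0.12) = 0.3671
−0.26·log₂(0.26) = 0.5053
−0.04·log₂(0.04) = 0.1858
−0.05·log₂(0.05) = 0.2161
Sum ≈ 2.4983 → 2.4983 bits.

2.4983 bits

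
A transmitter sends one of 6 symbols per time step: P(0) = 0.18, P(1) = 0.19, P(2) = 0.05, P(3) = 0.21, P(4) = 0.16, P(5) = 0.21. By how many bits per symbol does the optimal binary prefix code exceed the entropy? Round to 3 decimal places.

Entropy H = −Σ p log₂ p ≈ 2.4853 bits.
Huffman merges: 1/20+4/25→21/100; 9/50+19/100→37/100; 21/100+21/100→21/50; 21/100+37/100→29/50; 21/50+29/50→1. L = 129/50 ≈ 2.5800.
L − H = 2.5800 − 2.4853 = 0.095 bits.

0.095 bits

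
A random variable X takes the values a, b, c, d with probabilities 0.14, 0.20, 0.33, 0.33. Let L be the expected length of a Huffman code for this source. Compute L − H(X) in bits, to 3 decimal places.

0.083 bits

Entropy H = −Σ p log₂ p ≈ 1.9171 bits.
Huffman merges: 7/50+1/5→17/50; 33/100+33/100→33/50; 17/50+33/50→1. L = 2 ≈ 2.0000.
L − H = 2.0000 − 1.9171 = 0.083 bits.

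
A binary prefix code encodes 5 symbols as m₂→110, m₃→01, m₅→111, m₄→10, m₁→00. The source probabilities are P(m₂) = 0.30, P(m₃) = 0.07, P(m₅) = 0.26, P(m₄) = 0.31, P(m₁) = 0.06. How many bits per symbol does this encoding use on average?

2.56 bits/symbol

L̄ = Σ pᵢ·ℓᵢ = 0.30·3 + 0.07·2 + 0.26·3 + 0.31·2 + 0.06·2 = 2.56 bits/symbol.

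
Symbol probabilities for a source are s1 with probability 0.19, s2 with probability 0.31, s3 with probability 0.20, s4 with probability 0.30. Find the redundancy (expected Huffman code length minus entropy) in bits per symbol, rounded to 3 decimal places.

0.036 bits

Entropy H = −Σ p log₂ p ≈ 1.9645 bits.
Huffman merges: 19/100+1/5→39/100; 3/10+31/100→61/100; 39/100+61/100→1. L = 2 ≈ 2.0000.
L − H = 2.0000 − 1.9645 = 0.036 bits.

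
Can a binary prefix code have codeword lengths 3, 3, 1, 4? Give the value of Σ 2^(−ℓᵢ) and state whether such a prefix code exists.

0.8125; yes

With common denominator 2^4 = 16: Σ 2^(−ℓᵢ) = 2/16 + 2/16 + 8/16 + 1/16 = 13/16 = 0.8125.
Kraft's inequality requires Σ ≤ 1; here Σ = 0.8125 ≤ 1, so such a prefix code exists.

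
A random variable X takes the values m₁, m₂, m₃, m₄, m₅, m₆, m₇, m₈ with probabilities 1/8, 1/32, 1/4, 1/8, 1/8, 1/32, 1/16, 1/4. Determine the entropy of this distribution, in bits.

Each probability is a power of 1/2, so log₂(1/p) is an integer.
H = Σ p·log₂(1/p) = 1/8·3 + 1/32·5 + 1/4·2 + 1/8·3 + 1/8·3 + 1/32·5 + 1/16·4 + 1/4·2 = 2.6875 bits.

2.6875 bits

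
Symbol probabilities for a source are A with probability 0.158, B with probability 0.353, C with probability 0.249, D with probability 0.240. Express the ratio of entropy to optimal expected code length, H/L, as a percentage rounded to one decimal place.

97.2%

Entropy H = −Σ p log₂ p ≈ 1.9445 bits.
Huffman merges: 79/500+6/25→199/500; 249/1000+353/1000→301/500; 199/500+301/500→1. L = 2 ≈ 2.0000.
Efficiency = H/L = 1.9445/2.0000 = 97.2%.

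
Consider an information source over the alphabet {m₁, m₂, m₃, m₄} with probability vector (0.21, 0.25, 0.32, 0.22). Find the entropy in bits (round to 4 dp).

1.9794 bits

H = −Σ pᵢ log₂ pᵢ.
−0.21·log₂(0.21) = 0.4728
−0.25·log₂(0.25) = 0.5000
−0.32·log₂(0.32) = 0.5260
−0.22·log₂(0.22) = 0.4806
Sum ≈ 1.9794 → 1.9794 bits.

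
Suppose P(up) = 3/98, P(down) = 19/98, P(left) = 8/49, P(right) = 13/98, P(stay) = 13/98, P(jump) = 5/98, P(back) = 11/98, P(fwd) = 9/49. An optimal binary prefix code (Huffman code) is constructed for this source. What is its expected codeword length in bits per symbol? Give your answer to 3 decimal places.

Repeatedly combine the two least-probable nodes; the expected code length is the sum of the merged weights.
merge 3/98 + 5/98 → 4/49
merge 4/49 + 11/98 → 19/98
merge 13/98 + 13/98 → 13/49
merge 8/49 + 9/49 → 17/49
merge 19/98 + 19/98 → 19/49
merge 13/49 + 17/49 → 30/49
merge 19/49 + 30/49 → 1
L = 4/49 + 19/98 + 13/49 + 17/49 + 19/49 + 30/49 + 1 = 283/98 ≈ 2.888 bits/symbol.

2.888 bits/symbol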